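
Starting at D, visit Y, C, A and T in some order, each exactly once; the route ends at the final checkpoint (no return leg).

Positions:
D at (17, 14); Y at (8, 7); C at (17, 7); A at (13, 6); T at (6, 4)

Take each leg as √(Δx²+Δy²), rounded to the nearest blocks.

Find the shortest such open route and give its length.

20 blocks — the minimum one-way total.

There are 4! = 24 possible orderings.
D→Y→C→A→T: 11+9+4+7 = 31
D→Y→C→T→A: 11+9+11+7 = 38
D→Y→A→C→T: 11+5+4+11 = 31
D→Y→A→T→C: 11+5+7+11 = 34
D→Y→T→C→A: 11+4+11+4 = 30
D→Y→T→A→C: 11+4+7+4 = 26
D→C→Y→A→T: 7+9+5+7 = 28
D→C→Y→T→A: 7+9+4+7 = 27
D→C→A→Y→T: 7+4+5+4 = 20
D→C→A→T→Y: 7+4+7+4 = 22
D→C→T→Y→A: 7+11+4+5 = 27
D→C→T→A→Y: 7+11+7+5 = 30
D→A→Y→C→T: 9+5+9+11 = 34
D→A→Y→T→C: 9+5+4+11 = 29
… (10 more)
The minimum is 20.
One shortest path: D → C → A → Y → T.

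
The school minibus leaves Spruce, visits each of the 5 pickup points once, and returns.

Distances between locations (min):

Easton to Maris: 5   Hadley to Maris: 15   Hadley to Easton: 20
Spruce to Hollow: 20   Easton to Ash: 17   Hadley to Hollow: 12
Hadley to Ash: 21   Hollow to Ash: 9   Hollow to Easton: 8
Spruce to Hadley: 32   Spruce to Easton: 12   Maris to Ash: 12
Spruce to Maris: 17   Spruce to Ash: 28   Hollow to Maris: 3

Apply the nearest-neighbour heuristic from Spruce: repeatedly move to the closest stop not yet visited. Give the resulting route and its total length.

Total distance 82 min via the nearest-neighbour route Spruce → Easton → Maris → Hollow → Ash → Hadley → Spruce.

Spruce → [Easton:12 / Maris:17 / Hollow:20 / Ash:28 / Hadley:32] → Easton (12)
Easton → [Maris:5 / Hollow:8 / Ash:17 / Hadley:20] → Maris (5)
Maris → [Hollow:3 / Ash:12 / Hadley:15] → Hollow (3)
Hollow → [Ash:9 / Hadley:12] → Ash (9)
Ash → [Hadley:21] → Hadley (21)
Return Hadley→Spruce: 32.
Total = 12 + 5 + 3 + 9 + 21 + 32 = 82.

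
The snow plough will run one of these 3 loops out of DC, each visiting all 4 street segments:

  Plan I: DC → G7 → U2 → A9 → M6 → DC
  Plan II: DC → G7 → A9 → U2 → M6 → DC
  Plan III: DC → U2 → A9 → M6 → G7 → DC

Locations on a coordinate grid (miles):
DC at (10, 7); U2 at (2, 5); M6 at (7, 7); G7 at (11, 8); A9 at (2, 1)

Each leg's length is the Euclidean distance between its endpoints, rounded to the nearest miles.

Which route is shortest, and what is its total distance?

24 miles — Plan II is the shortest.

Plan I: 1 + 9 + 4 + 8 + 3 = 25
Plan II: 1 + 11 + 4 + 5 + 3 = 24
Plan III: 8 + 4 + 8 + 4 + 1 = 25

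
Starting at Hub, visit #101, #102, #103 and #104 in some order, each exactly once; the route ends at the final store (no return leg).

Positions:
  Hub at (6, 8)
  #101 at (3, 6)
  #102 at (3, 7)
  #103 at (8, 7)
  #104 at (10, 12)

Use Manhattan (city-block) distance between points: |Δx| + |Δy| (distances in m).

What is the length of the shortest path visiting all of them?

Shortest open route: 18 m.

There are 4! = 24 possible orderings.
Hub - #101 - #102 - #103 - #104: 5+1+5+7 = 18
Hub - #101 - #102 - #104 - #103: 5+1+12+7 = 25
Hub - #101 - #103 - #102 - #104: 5+6+5+12 = 28
Hub - #101 - #103 - #104 - #102: 5+6+7+12 = 30
Hub - #101 - #104 - #102 - #103: 5+13+12+5 = 35
Hub - #101 - #104 - #103 - #102: 5+13+7+5 = 30
Hub - #102 - #101 - #103 - #104: 4+1+6+7 = 18
Hub - #102 - #101 - #104 - #103: 4+1+13+7 = 25
Hub - #102 - #103 - #101 - #104: 4+5+6+13 = 28
Hub - #102 - #103 - #104 - #101: 4+5+7+13 = 29
Hub - #102 - #104 - #101 - #103: 4+12+13+6 = 35
Hub - #102 - #104 - #103 - #101: 4+12+7+6 = 29
Hub - #103 - #101 - #102 - #104: 3+6+1+12 = 22
Hub - #103 - #101 - #104 - #102: 3+6+13+12 = 34
… (10 more)
The minimum is 18.
One shortest path: Hub → #101 → #102 → #103 → #104.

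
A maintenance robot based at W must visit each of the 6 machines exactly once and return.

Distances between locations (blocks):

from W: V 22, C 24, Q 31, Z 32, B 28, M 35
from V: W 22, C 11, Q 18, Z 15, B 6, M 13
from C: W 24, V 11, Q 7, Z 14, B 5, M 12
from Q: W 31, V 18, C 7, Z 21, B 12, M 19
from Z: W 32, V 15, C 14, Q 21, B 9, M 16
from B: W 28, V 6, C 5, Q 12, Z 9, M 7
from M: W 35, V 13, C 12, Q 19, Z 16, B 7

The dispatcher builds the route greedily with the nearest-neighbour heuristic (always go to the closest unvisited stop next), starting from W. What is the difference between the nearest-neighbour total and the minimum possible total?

Excess over optimum: 4 blocks.

W: V=22, C=24, B=28, Q=31, Z=32, M=35 ⇒ V
V: B=6, C=11, M=13, Z=15, Q=18 ⇒ B
B: C=5, M=7, Z=9, Q=12 ⇒ C
C: Q=7, M=12, Z=14 ⇒ Q
Q: M=19, Z=21 ⇒ M
M: Z=16 ⇒ Z
NN route W → V → B → C → Q → M → Z → W costs 107.
Optimal: W → V → Z → B → M → C → Q → W costs 103 (by enumerating all 360 distinct tours).
Excess = 107 − 103 = 4.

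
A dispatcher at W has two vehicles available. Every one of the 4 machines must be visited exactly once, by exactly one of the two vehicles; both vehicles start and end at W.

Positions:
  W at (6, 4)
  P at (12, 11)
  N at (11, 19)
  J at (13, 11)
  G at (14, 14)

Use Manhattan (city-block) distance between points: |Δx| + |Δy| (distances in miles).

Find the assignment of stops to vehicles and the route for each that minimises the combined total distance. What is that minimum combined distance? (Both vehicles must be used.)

Check every non-empty split of the stops between the two vehicles; for each half take its own optimal tour:
  {P} + {N, J, G}: 26 + 46 = 72
  {N} + {P, J, G}: 40 + 36 = 76
  {P, N} + {J, G}: 42 + 36 = 78
  {J} + {P, N, G}: 28 + 46 = 74
  {P, J} + {N, G}: 28 + 46 = 74
  {N, J} + {P, G}: 44 + 36 = 80
  … (7 splits in total)
Best: vehicle 1 W → P → W = 26; vehicle 2 W → N → G → J → W = 46; combined 72.

Minimum combined distance: 72 miles.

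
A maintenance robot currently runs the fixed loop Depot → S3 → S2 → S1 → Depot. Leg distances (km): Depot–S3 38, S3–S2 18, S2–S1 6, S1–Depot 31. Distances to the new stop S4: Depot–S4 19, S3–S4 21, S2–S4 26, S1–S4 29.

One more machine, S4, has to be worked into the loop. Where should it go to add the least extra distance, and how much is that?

+2 km — insert S4 between Depot and S3.

Insertion cost between consecutive stops i–j is d(i,S4) + d(S4,j) − d(i,j):
  between Depot and S3: 19 + 21 − 38 = 2
  between S3 and S2: 21 + 26 − 18 = 29
  between S2 and S1: 26 + 29 − 6 = 49
  between S1 and Depot: 29 + 19 − 31 = 17
Cheapest insertion is between Depot and S3, adding 2.
New total = 93 + 2 = 95.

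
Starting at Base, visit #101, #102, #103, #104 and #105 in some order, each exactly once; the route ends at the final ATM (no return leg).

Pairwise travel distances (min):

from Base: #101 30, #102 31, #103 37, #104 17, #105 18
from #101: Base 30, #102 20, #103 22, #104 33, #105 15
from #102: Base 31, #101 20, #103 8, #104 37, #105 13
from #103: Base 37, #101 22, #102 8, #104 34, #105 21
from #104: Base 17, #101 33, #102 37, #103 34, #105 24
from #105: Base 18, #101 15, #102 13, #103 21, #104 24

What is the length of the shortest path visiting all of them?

There are 5! = 120 possible orderings.
Base - #101 - #102 - #103 - #104 - #105: 30+20+8+34+24 = 116
Base - #101 - #102 - #103 - #105 - #104: 30+20+8+21+24 = 103
Base - #101 - #102 - #104 - #103 - #105: 30+20+37+34+21 = 142
Base - #101 - #102 - #104 - #105 - #103: 30+20+37+24+21 = 132
Base - #101 - #102 - #105 - #103 - #104: 30+20+13+21+34 = 118
Base - #101 - #102 - #105 - #104 - #103: 30+20+13+24+34 = 121
Base - #101 - #103 - #102 - #104 - #105: 30+22+8+37+24 = 121
Base - #101 - #103 - #102 - #105 - #104: 30+22+8+13+24 = 97
Base - #101 - #103 - #104 - #102 - #105: 30+22+34+37+13 = 136
Base - #101 - #103 - #104 - #105 - #102: 30+22+34+24+13 = 123
Base - #101 - #103 - #105 - #102 - #104: 30+22+21+13+37 = 123
Base - #101 - #103 - #105 - #104 - #102: 30+22+21+24+37 = 134
Base - #101 - #104 - #102 - #103 - #105: 30+33+37+8+21 = 129
Base - #101 - #104 - #102 - #105 - #103: 30+33+37+13+21 = 134
… (106 more)
Base - #104 - #105 - #101 - #102 - #103: 17+24+15+20+8 = 84  ← best
The minimum is 84.
One shortest path: Base → #104 → #105 → #101 → #102 → #103.

Minimum one-way distance = 84 min.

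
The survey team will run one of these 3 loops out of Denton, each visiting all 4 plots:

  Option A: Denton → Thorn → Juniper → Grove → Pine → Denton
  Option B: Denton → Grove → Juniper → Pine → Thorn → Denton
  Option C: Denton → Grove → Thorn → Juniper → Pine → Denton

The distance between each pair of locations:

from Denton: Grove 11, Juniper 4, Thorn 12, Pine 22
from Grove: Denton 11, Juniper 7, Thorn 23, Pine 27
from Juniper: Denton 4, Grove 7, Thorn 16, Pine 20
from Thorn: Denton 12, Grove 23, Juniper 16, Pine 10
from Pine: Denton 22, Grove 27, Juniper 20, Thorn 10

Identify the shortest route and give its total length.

Shortest is Option B, total 60.

Option A: 12 + 16 + 7 + 27 + 22 = 84
Option B: 11 + 7 + 20 + 10 + 12 = 60
Option C: 11 + 23 + 16 + 20 + 22 = 92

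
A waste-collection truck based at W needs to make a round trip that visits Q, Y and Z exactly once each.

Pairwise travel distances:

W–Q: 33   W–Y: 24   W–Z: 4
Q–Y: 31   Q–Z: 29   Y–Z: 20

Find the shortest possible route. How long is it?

There are 3 distinct closed tours to check (reversals are equivalent).
W - Q - Y - Z - W: 33+31+20+4 = 88
W - Q - Z - Y - W: 33+29+20+24 = 106
W - Y - Q - Z - W: 24+31+29+4 = 88
The minimum is 88.
One optimal route: W → Q → Y → Z → W (or its reverse).

88 — the shortest possible round trip.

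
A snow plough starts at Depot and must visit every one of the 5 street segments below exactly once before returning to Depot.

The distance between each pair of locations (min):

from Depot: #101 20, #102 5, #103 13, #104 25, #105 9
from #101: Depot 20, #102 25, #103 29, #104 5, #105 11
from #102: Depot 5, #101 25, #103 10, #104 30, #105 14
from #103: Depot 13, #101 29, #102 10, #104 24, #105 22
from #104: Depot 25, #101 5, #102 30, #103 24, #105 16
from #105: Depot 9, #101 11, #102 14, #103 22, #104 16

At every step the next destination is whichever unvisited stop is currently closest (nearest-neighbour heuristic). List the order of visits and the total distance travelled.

From Depot: distances to unvisited — #102=5, #105=9, #103=13, #101=20, #104=25. Nearest is #102 (5).
From #102: distances to unvisited — #103=10, #105=14, #101=25, #104=30. Nearest is #103 (10).
From #103: distances to unvisited — #105=22, #104=24, #101=29. Nearest is #105 (22).
From #105: distances to unvisited — #101=11, #104=16. Nearest is #101 (11).
From #101: distances to unvisited — #104=5. Nearest is #104 (5).
Return #104→Depot: 25.
Total = 5 + 10 + 22 + 11 + 5 + 25 = 78.

Total distance 78 min via the nearest-neighbour route Depot → #102 → #103 → #105 → #101 → #104 → Depot.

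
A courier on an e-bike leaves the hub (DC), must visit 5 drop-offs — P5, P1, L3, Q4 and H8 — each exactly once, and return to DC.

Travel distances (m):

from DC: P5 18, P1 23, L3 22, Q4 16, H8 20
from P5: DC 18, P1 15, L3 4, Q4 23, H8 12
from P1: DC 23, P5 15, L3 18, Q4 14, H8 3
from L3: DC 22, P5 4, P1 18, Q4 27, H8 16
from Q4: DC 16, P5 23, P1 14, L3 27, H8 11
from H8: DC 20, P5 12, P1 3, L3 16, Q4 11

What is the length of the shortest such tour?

Minimum total distance: 70 m.

With 5 stops there are 5!/2 = 60 distinct round trips (a route and its reverse cost the same).
DC - P5 - P1 - L3 - Q4 - H8 - DC: 18+15+18+27+11+20 = 109
DC - P5 - P1 - L3 - H8 - Q4 - DC: 18+15+18+16+11+16 = 94
DC - P5 - P1 - Q4 - L3 - H8 - DC: 18+15+14+27+16+20 = 110
DC - P5 - P1 - Q4 - H8 - L3 - DC: 18+15+14+11+16+22 = 96
DC - P5 - P1 - H8 - L3 - Q4 - DC: 18+15+3+16+27+16 = 95
DC - P5 - P1 - H8 - Q4 - L3 - DC: 18+15+3+11+27+22 = 96
DC - P5 - L3 - P1 - Q4 - H8 - DC: 18+4+18+14+11+20 = 85
DC - P5 - L3 - P1 - H8 - Q4 - DC: 18+4+18+3+11+16 = 70
DC - P5 - L3 - Q4 - P1 - H8 - DC: 18+4+27+14+3+20 = 86
DC - P5 - L3 - Q4 - H8 - P1 - DC: 18+4+27+11+3+23 = 86
DC - P5 - L3 - H8 - P1 - Q4 - DC: 18+4+16+3+14+16 = 71
DC - P5 - L3 - H8 - Q4 - P1 - DC: 18+4+16+11+14+23 = 86
DC - P5 - Q4 - P1 - L3 - H8 - DC: 18+23+14+18+16+20 = 109
DC - P5 - Q4 - P1 - H8 - L3 - DC: 18+23+14+3+16+22 = 96
… (46 more)
The minimum is 70.
One optimal route: DC → P5 → L3 → P1 → H8 → Q4 → DC (or its reverse).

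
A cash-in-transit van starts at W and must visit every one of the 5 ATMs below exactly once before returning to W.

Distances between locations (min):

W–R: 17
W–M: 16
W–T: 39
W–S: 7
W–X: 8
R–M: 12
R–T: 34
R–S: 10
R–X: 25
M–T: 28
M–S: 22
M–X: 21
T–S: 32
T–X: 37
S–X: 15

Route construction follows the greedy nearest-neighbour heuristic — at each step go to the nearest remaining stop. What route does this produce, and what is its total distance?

W → [S:7 / X:8 / M:16 / R:17 / T:39] → S (7)
S → [R:10 / X:15 / M:22 / T:32] → R (10)
R → [M:12 / X:25 / T:34] → M (12)
M → [X:21 / T:28] → X (21)
X → [T:37] → T (37)
Return T→W: 39.
Total = 7 + 10 + 12 + 21 + 37 + 39 = 126.

Nearest-neighbour total = 126 min; route W → S → R → M → X → T → W.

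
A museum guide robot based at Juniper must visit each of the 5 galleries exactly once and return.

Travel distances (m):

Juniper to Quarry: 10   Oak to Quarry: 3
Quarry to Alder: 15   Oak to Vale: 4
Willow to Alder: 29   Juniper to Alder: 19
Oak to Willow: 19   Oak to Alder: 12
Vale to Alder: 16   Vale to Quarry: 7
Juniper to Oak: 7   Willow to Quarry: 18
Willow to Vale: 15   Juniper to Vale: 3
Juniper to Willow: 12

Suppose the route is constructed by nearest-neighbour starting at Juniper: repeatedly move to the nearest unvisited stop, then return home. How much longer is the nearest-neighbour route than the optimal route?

The nearest-neighbour route is 2 m longer than optimal.

From Juniper: Vale=3, Oak=7, Quarry=10, Willow=12, Alder=19 → choose Vale (3).
From Vale: Oak=4, Quarry=7, Willow=15, Alder=16 → choose Oak (4).
From Oak: Quarry=3, Alder=12, Willow=19 → choose Quarry (3).
From Quarry: Alder=15, Willow=18 → choose Alder (15).
From Alder: Willow=29 → choose Willow (29).
NN route Juniper → Vale → Oak → Quarry → Alder → Willow → Juniper costs 66.
Optimal: Juniper → Willow → Quarry → Oak → Alder → Vale → Juniper costs 64 (by enumerating all 60 distinct tours).
Excess = 66 − 64 = 2.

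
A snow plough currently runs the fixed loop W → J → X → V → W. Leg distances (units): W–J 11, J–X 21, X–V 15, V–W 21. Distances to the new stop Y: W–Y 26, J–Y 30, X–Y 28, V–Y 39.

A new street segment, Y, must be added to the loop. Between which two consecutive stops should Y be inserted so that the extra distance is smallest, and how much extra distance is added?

Insertion cost between consecutive stops i–j is d(i,Y) + d(Y,j) − d(i,j):
  between W and J: 26 + 30 − 11 = 45
  between J and X: 30 + 28 − 21 = 37
  between X and V: 28 + 39 − 15 = 52
  between V and W: 39 + 26 − 21 = 44
Cheapest insertion is between J and X, adding 37.
New total = 68 + 37 = 105.

Minimum extra distance: 37, inserting Y between J and X.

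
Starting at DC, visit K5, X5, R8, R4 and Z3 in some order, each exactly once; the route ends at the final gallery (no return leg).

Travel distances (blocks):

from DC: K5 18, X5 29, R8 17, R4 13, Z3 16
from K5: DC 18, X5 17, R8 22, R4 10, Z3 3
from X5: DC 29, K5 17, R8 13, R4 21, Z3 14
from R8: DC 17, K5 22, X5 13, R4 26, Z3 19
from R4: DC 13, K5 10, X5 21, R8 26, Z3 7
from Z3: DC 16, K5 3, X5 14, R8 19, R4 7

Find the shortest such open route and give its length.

There are 5! = 120 possible orderings.
DC→K5→X5→R8→R4→Z3: 18+17+13+26+7 = 81
DC→K5→X5→R8→Z3→R4: 18+17+13+19+7 = 74
DC→K5→X5→R4→R8→Z3: 18+17+21+26+19 = 101
DC→K5→X5→R4→Z3→R8: 18+17+21+7+19 = 82
DC→K5→X5→Z3→R8→R4: 18+17+14+19+26 = 94
DC→K5→X5→Z3→R4→R8: 18+17+14+7+26 = 82
DC→K5→R8→X5→R4→Z3: 18+22+13+21+7 = 81
DC→K5→R8→X5→Z3→R4: 18+22+13+14+7 = 74
DC→K5→R8→R4→X5→Z3: 18+22+26+21+14 = 101
DC→K5→R8→R4→Z3→X5: 18+22+26+7+14 = 87
DC→K5→R8→Z3→X5→R4: 18+22+19+14+21 = 94
DC→K5→R8→Z3→R4→X5: 18+22+19+7+21 = 87
DC→K5→R4→X5→R8→Z3: 18+10+21+13+19 = 81
DC→K5→R4→X5→Z3→R8: 18+10+21+14+19 = 82
… (106 more)
DC→R4→K5→Z3→X5→R8: 13+10+3+14+13 = 53  ← best
The minimum is 53.
One shortest path: DC → R4 → K5 → Z3 → X5 → R8.

53 blocks — the minimum one-way total.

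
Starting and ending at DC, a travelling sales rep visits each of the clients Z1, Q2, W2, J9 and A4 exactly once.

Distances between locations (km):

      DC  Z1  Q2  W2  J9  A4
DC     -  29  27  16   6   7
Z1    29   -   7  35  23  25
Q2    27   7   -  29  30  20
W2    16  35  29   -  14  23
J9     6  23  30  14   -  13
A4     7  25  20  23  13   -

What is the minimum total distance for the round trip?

Shortest round trip = 87 km.

With 5 stops there are 5!/2 = 60 distinct round trips (a route and its reverse cost the same).
DC-Z1-Q2-W2-J9-A4-DC: 29+7+29+14+13+7 = 99
DC-Z1-Q2-W2-A4-J9-DC: 29+7+29+23+13+6 = 107
DC-Z1-Q2-J9-W2-A4-DC: 29+7+30+14+23+7 = 110
DC-Z1-Q2-J9-A4-W2-DC: 29+7+30+13+23+16 = 118
DC-Z1-Q2-A4-W2-J9-DC: 29+7+20+23+14+6 = 99
DC-Z1-Q2-A4-J9-W2-DC: 29+7+20+13+14+16 = 99
DC-Z1-W2-Q2-J9-A4-DC: 29+35+29+30+13+7 = 143
DC-Z1-W2-Q2-A4-J9-DC: 29+35+29+20+13+6 = 132
DC-Z1-W2-J9-Q2-A4-DC: 29+35+14+30+20+7 = 135
DC-Z1-W2-J9-A4-Q2-DC: 29+35+14+13+20+27 = 138
DC-Z1-W2-A4-Q2-J9-DC: 29+35+23+20+30+6 = 143
DC-Z1-W2-A4-J9-Q2-DC: 29+35+23+13+30+27 = 157
DC-Z1-J9-Q2-W2-A4-DC: 29+23+30+29+23+7 = 141
DC-Z1-J9-Q2-A4-W2-DC: 29+23+30+20+23+16 = 141
… (46 more)
DC-W2-J9-Z1-Q2-A4-DC: 16+14+23+7+20+7 = 87  ← best
The minimum is 87.
One optimal route: DC → W2 → J9 → Z1 → Q2 → A4 → DC (or its reverse).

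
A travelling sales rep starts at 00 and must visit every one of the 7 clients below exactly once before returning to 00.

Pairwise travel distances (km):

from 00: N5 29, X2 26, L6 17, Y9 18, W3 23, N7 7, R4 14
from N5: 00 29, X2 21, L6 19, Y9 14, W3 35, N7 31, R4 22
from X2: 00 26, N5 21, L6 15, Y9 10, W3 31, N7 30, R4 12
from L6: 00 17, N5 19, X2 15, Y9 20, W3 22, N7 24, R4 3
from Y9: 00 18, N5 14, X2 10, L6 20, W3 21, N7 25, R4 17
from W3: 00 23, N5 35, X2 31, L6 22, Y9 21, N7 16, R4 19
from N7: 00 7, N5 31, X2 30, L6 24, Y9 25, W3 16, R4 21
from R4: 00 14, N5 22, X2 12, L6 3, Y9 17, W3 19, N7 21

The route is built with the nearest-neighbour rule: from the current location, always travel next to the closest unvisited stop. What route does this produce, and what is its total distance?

At 00 the remaining stops are N7 7, R4 14, L6 17, Y9 18, W3 23, X2 26, N5 29; go to N7.
At N7 the remaining stops are W3 16, R4 21, L6 24, Y9 25, X2 30, N5 31; go to W3.
At W3 the remaining stops are R4 19, Y9 21, L6 22, X2 31, N5 35; go to R4.
At R4 the remaining stops are L6 3, X2 12, Y9 17, N5 22; go to L6.
At L6 the remaining stops are X2 15, N5 19, Y9 20; go to X2.
At X2 the remaining stops are Y9 10, N5 21; go to Y9.
At Y9 the remaining stops are N5 14; go to N5.
Return N5→00: 29.
Total = 7 + 16 + 19 + 3 + 15 + 10 + 14 + 29 = 113.

Nearest-neighbour total = 113 km; route 00 → N7 → W3 → R4 → L6 → X2 → Y9 → N5 → 00.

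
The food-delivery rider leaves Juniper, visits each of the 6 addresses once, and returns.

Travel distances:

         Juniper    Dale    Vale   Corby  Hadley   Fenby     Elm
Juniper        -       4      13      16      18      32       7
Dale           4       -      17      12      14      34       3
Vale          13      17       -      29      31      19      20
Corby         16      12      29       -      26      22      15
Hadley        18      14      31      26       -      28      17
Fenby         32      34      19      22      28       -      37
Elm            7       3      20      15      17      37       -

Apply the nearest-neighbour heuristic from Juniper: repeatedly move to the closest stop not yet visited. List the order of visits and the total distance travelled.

112 along Juniper → Dale → Elm → Corby → Fenby → Vale → Hadley → Juniper.

At Juniper the remaining stops are Dale 4, Elm 7, Vale 13, Corby 16, Hadley 18, Fenby 32; go to Dale.
At Dale the remaining stops are Elm 3, Corby 12, Hadley 14, Vale 17, Fenby 34; go to Elm.
At Elm the remaining stops are Corby 15, Hadley 17, Vale 20, Fenby 37; go to Corby.
At Corby the remaining stops are Fenby 22, Hadley 26, Vale 29; go to Fenby.
At Fenby the remaining stops are Vale 19, Hadley 28; go to Vale.
At Vale the remaining stops are Hadley 31; go to Hadley.
Return Hadley→Juniper: 18.
Total = 4 + 3 + 15 + 22 + 19 + 31 + 18 = 112.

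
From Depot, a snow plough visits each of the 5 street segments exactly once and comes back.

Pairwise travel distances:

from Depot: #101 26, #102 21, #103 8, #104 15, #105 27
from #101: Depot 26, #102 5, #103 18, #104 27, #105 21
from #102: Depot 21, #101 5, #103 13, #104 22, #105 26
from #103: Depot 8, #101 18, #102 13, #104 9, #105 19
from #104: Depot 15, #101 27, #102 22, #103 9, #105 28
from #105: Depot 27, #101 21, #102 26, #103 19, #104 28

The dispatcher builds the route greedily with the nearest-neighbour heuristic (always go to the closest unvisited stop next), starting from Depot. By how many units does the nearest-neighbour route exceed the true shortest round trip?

Excess over optimum: 2.

From Depot: #103=8, #104=15, #102=21, #101=26, #105=27 → choose #103 (8).
From #103: #104=9, #102=13, #101=18, #105=19 → choose #104 (9).
From #104: #102=22, #101=27, #105=28 → choose #102 (22).
From #102: #101=5, #105=26 → choose #101 (5).
From #101: #105=21 → choose #105 (21).
NN route Depot → #103 → #104 → #102 → #101 → #105 → Depot costs 92.
Optimal: Depot → #102 → #101 → #105 → #103 → #104 → Depot costs 90 (by enumerating all 60 distinct tours).
Excess = 92 − 90 = 2.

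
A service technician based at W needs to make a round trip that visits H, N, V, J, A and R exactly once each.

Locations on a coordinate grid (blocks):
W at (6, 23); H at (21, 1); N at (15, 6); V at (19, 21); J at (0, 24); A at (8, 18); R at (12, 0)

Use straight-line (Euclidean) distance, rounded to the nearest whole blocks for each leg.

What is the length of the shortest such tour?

There are 360 distinct closed tours to check (reversals are equivalent).
W-H-N-V-J-A-R-W: 27+8+16+19+10+18+24 = 122
W-H-N-V-J-R-A-W: 27+8+16+19+27+18+5 = 120
W-H-N-V-A-J-R-W: 27+8+16+11+10+27+24 = 123
W-H-N-V-A-R-J-W: 27+8+16+11+18+27+6 = 113
W-H-N-V-R-J-A-W: 27+8+16+22+27+10+5 = 115
W-H-N-V-R-A-J-W: 27+8+16+22+18+10+6 = 107
W-H-N-J-V-A-R-W: 27+8+23+19+11+18+24 = 130
W-H-N-J-V-R-A-W: 27+8+23+19+22+18+5 = 122
… (352 more)
W-V-H-R-N-A-J-W: 13+20+9+7+14+10+6 = 79  ← best
The minimum is 79.
One optimal route: W → V → H → R → N → A → J → W (or its reverse).

Minimum total distance: 79 blocks.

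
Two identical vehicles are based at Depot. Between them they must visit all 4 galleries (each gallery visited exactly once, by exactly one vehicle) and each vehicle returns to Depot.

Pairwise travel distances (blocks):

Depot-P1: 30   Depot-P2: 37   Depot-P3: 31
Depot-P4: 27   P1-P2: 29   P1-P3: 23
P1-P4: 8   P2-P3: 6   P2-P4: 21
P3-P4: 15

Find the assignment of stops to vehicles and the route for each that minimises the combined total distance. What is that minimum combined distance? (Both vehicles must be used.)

There are 2^3 − 1 = 7 ways to divide the 4 stops into two non-empty groups. For each, the best each vehicle can do is its own shortest tour through its group:
  {P1} + {P2, P3, P4}: 60 + 85 = 145
  {P2} + {P1, P3, P4}: 74 + 84 = 158
  {P1, P2} + {P3, P4}: 96 + 73 = 169
  {P3} + {P1, P2, P4}: 62 + 96 = 158
  {P1, P3} + {P2, P4}: 84 + 85 = 169
  {P2, P3} + {P1, P4}: 74 + 65 = 139
  … (7 splits in total)
Best: vehicle 1 Depot → P2 → P3 → Depot = 74; vehicle 2 Depot → P1 → P4 → Depot = 65; combined 139.

Minimum combined distance: 139 blocks.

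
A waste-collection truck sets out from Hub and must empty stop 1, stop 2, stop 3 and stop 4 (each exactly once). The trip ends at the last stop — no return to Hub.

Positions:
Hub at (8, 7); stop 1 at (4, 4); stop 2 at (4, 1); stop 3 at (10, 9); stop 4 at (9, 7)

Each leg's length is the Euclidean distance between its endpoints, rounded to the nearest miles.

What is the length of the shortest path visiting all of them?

14 miles — the minimum one-way total.

There are 4! = 24 possible orderings.
Hub → stop 1 → stop 2 → stop 3 → stop 4: 5+3+10+2 = 20
Hub → stop 1 → stop 2 → stop 4 → stop 3: 5+3+8+2 = 18
Hub → stop 1 → stop 3 → stop 2 → stop 4: 5+8+10+8 = 31
Hub → stop 1 → stop 3 → stop 4 → stop 2: 5+8+2+8 = 23
Hub → stop 1 → stop 4 → stop 2 → stop 3: 5+6+8+10 = 29
Hub → stop 1 → stop 4 → stop 3 → stop 2: 5+6+2+10 = 23
Hub → stop 2 → stop 1 → stop 3 → stop 4: 7+3+8+2 = 20
Hub → stop 2 → stop 1 → stop 4 → stop 3: 7+3+6+2 = 18
Hub → stop 2 → stop 3 → stop 1 → stop 4: 7+10+8+6 = 31
Hub → stop 2 → stop 3 → stop 4 → stop 1: 7+10+2+6 = 25
Hub → stop 2 → stop 4 → stop 1 → stop 3: 7+8+6+8 = 29
Hub → stop 2 → stop 4 → stop 3 → stop 1: 7+8+2+8 = 25
Hub → stop 3 → stop 1 → stop 2 → stop 4: 3+8+3+8 = 22
Hub → stop 3 → stop 1 → stop 4 → stop 2: 3+8+6+8 = 25
… (10 more)
Hub → stop 3 → stop 4 → stop 1 → stop 2: 3+2+6+3 = 14  ← best
The minimum is 14.
One shortest path: Hub → stop 3 → stop 4 → stop 1 → stop 2.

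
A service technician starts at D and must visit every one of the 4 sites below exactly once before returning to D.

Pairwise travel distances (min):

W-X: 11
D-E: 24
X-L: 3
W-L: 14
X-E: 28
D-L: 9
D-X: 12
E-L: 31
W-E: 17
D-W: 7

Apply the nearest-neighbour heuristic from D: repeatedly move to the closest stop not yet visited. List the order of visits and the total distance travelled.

Nearest-neighbour total = 76 min; route D → W → X → L → E → D.

From D: distances to unvisited — W=7, L=9, X=12, E=24. Nearest is W (7).
From W: distances to unvisited — X=11, L=14, E=17. Nearest is X (11).
From X: distances to unvisited — L=3, E=28. Nearest is L (3).
From L: distances to unvisited — E=31. Nearest is E (31).
Return E→D: 24.
Total = 7 + 11 + 3 + 31 + 24 = 76.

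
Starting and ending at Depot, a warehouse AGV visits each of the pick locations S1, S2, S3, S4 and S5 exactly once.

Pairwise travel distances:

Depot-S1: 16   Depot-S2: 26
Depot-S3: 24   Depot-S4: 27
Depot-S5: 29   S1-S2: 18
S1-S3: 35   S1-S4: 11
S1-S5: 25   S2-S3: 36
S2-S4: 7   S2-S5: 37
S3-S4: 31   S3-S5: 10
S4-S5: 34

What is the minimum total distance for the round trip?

Depot-S1-S2-S3-S4-S5-Depot: 16+18+36+31+34+29 = 164
Depot-S1-S2-S3-S5-S4-Depot: 16+18+36+10+34+27 = 141
Depot-S1-S2-S4-S3-S5-Depot: 16+18+7+31+10+29 = 111
Depot-S1-S2-S4-S5-S3-Depot: 16+18+7+34+10+24 = 109
Depot-S1-S2-S5-S3-S4-Depot: 16+18+37+10+31+27 = 139
Depot-S1-S2-S5-S4-S3-Depot: 16+18+37+34+31+24 = 160
Depot-S1-S3-S2-S4-S5-Depot: 16+35+36+7+34+29 = 157
Depot-S1-S3-S2-S5-S4-Depot: 16+35+36+37+34+27 = 185
Depot-S1-S3-S4-S2-S5-Depot: 16+35+31+7+37+29 = 155
Depot-S1-S3-S4-S5-S2-Depot: 16+35+31+34+37+26 = 179
Depot-S1-S3-S5-S2-S4-Depot: 16+35+10+37+7+27 = 132
Depot-S1-S3-S5-S4-S2-Depot: 16+35+10+34+7+26 = 128
Depot-S1-S4-S2-S3-S5-Depot: 16+11+7+36+10+29 = 109
Depot-S1-S4-S2-S5-S3-Depot: 16+11+7+37+10+24 = 105
… (46 more)
Depot-S2-S4-S1-S5-S3-Depot: 26+7+11+25+10+24 = 103  ← best
The minimum is 103.
One optimal route: Depot → S2 → S4 → S1 → S5 → S3 → Depot (or its reverse).

Minimum total distance: 103.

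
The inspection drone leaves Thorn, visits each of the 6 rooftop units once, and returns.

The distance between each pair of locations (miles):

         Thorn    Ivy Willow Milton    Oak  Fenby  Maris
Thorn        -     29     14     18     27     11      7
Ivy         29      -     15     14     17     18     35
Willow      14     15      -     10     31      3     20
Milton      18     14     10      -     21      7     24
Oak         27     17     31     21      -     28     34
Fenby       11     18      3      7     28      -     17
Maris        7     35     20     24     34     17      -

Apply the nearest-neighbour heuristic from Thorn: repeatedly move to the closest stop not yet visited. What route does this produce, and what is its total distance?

Nearest-neighbour total = 95 miles; route Thorn → Maris → Fenby → Willow → Milton → Ivy → Oak → Thorn.

Thorn → [Maris:7 / Fenby:11 / Willow:14 / Milton:18 / Oak:27 / Ivy:29] → Maris (7)
Maris → [Fenby:17 / Willow:20 / Milton:24 / Oak:34 / Ivy:35] → Fenby (17)
Fenby → [Willow:3 / Milton:7 / Ivy:18 / Oak:28] → Willow (3)
Willow → [Milton:10 / Ivy:15 / Oak:31] → Milton (10)
Milton → [Ivy:14 / Oak:21] → Ivy (14)
Ivy → [Oak:17] → Oak (17)
Return Oak→Thorn: 27.
Total = 7 + 17 + 3 + 10 + 14 + 17 + 27 = 95.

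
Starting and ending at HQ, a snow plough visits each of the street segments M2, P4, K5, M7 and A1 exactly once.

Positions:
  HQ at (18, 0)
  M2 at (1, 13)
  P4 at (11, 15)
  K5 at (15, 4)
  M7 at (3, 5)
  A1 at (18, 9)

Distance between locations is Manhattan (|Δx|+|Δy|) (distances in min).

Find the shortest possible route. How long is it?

64 min — the shortest possible round trip.

With 5 stops there are 5!/2 = 60 distinct round trips (a route and its reverse cost the same).
HQ → M2 → P4 → K5 → M7 → A1 → HQ: 30+12+15+13+19+9 = 98
HQ → M2 → P4 → K5 → A1 → M7 → HQ: 30+12+15+8+19+20 = 104
HQ → M2 → P4 → M7 → K5 → A1 → HQ: 30+12+18+13+8+9 = 90
HQ → M2 → P4 → M7 → A1 → K5 → HQ: 30+12+18+19+8+7 = 94
HQ → M2 → P4 → A1 → K5 → M7 → HQ: 30+12+13+8+13+20 = 96
HQ → M2 → P4 → A1 → M7 → K5 → HQ: 30+12+13+19+13+7 = 94
HQ → M2 → K5 → P4 → M7 → A1 → HQ: 30+23+15+18+19+9 = 114
HQ → M2 → K5 → P4 → A1 → M7 → HQ: 30+23+15+13+19+20 = 120
HQ → M2 → K5 → M7 → P4 → A1 → HQ: 30+23+13+18+13+9 = 106
HQ → M2 → K5 → M7 → A1 → P4 → HQ: 30+23+13+19+13+22 = 120
HQ → M2 → K5 → A1 → P4 → M7 → HQ: 30+23+8+13+18+20 = 112
HQ → M2 → K5 → A1 → M7 → P4 → HQ: 30+23+8+19+18+22 = 120
HQ → M2 → M7 → P4 → K5 → A1 → HQ: 30+10+18+15+8+9 = 90
HQ → M2 → M7 → P4 → A1 → K5 → HQ: 30+10+18+13+8+7 = 86
… (46 more)
HQ → K5 → M7 → M2 → P4 → A1 → HQ: 7+13+10+12+13+9 = 64  ← best
The minimum is 64.
One optimal route: HQ → K5 → M7 → M2 → P4 → A1 → HQ (or its reverse).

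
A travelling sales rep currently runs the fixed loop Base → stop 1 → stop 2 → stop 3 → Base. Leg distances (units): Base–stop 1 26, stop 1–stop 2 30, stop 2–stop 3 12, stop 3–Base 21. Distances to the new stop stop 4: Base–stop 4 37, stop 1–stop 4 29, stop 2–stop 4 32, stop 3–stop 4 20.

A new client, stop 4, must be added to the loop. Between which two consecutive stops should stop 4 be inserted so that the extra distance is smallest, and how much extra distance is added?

Minimum extra distance: 31, inserting stop 4 between stop 1 and stop 2.

Insertion cost between consecutive stops i–j is d(i,stop 4) + d(stop 4,j) − d(i,j):
  between Base and stop 1: 37 + 29 − 26 = 40
  between stop 1 and stop 2: 29 + 32 − 30 = 31
  between stop 2 and stop 3: 32 + 20 − 12 = 40
  between stop 3 and Base: 20 + 37 − 21 = 36
Cheapest insertion is between stop 1 and stop 2, adding 31.
New total = 89 + 31 = 120.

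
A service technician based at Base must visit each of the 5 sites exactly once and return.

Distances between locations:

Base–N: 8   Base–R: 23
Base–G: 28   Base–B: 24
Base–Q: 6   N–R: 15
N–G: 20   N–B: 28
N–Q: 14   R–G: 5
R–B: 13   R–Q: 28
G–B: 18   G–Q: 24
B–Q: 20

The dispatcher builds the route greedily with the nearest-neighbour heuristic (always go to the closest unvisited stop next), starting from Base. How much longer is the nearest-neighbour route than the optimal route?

10 longer than the optimal tour.

Base: Q=6, N=8, R=23, B=24, G=28 ⇒ Q
Q: N=14, B=20, G=24, R=28 ⇒ N
N: R=15, G=20, B=28 ⇒ R
R: G=5, B=13 ⇒ G
G: B=18 ⇒ B
NN route Base → Q → N → R → G → B → Base costs 82.
Optimal: Base → N → R → G → B → Q → Base costs 72 (by enumerating all 60 distinct tours).
Excess = 82 − 72 = 10.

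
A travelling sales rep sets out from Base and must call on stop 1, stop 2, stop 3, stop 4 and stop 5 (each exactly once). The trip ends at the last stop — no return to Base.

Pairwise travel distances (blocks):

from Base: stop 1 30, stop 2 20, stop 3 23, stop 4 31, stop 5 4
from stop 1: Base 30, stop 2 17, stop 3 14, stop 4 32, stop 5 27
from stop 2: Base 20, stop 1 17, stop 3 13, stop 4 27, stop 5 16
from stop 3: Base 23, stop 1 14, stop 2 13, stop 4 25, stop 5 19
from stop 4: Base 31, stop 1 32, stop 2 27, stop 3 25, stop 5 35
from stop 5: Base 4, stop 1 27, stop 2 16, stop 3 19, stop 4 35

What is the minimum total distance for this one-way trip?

There are 5! = 120 possible orderings.
Base → stop 1 → stop 2 → stop 3 → stop 4 → stop 5: 30+17+13+25+35 = 120
Base → stop 1 → stop 2 → stop 3 → stop 5 → stop 4: 30+17+13+19+35 = 114
Base → stop 1 → stop 2 → stop 4 → stop 3 → stop 5: 30+17+27+25+19 = 118
Base → stop 1 → stop 2 → stop 4 → stop 5 → stop 3: 30+17+27+35+19 = 128
Base → stop 1 → stop 2 → stop 5 → stop 3 → stop 4: 30+17+16+19+25 = 107
Base → stop 1 → stop 2 → stop 5 → stop 4 → stop 3: 30+17+16+35+25 = 123
Base → stop 1 → stop 3 → stop 2 → stop 4 → stop 5: 30+14+13+27+35 = 119
Base → stop 1 → stop 3 → stop 2 → stop 5 → stop 4: 30+14+13+16+35 = 108
Base → stop 1 → stop 3 → stop 4 → stop 2 → stop 5: 30+14+25+27+16 = 112
Base → stop 1 → stop 3 → stop 4 → stop 5 → stop 2: 30+14+25+35+16 = 120
Base → stop 1 → stop 3 → stop 5 → stop 2 → stop 4: 30+14+19+16+27 = 106
Base → stop 1 → stop 3 → stop 5 → stop 4 → stop 2: 30+14+19+35+27 = 125
Base → stop 1 → stop 4 → stop 2 → stop 3 → stop 5: 30+32+27+13+19 = 121
Base → stop 1 → stop 4 → stop 2 → stop 5 → stop 3: 30+32+27+16+19 = 124
… (106 more)
Base → stop 5 → stop 2 → stop 1 → stop 3 → stop 4: 4+16+17+14+25 = 76  ← best
The minimum is 76.
One shortest path: Base → stop 5 → stop 2 → stop 1 → stop 3 → stop 4.

Minimum one-way distance = 76 blocks.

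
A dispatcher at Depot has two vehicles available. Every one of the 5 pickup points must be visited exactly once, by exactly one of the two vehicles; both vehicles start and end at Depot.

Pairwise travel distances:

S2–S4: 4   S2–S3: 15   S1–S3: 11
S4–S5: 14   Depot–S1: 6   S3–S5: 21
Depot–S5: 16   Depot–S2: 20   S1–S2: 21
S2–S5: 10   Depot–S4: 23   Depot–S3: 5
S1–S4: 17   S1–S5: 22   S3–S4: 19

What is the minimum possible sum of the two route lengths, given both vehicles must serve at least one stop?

Minimum combined distance: 63.

Check every non-empty split of the stops between the two vehicles; for each half take its own optimal tour:
  {S1} + {S2, S3, S4, S5}: 12 + 54 = 66
  {S2} + {S1, S3, S4, S5}: 40 + 63 = 103
  {S1, S2} + {S3, S4, S5}: 47 + 54 = 101
  {S3} + {S1, S2, S4, S5}: 10 + 53 = 63
  {S1, S3} + {S2, S4, S5}: 22 + 53 = 75
  {S2, S3} + {S1, S4, S5}: 40 + 53 = 93
  … (15 splits in total)
Best: vehicle 1 Depot → S3 → Depot = 10; vehicle 2 Depot → S1 → S4 → S2 → S5 → Depot = 53; combined 63.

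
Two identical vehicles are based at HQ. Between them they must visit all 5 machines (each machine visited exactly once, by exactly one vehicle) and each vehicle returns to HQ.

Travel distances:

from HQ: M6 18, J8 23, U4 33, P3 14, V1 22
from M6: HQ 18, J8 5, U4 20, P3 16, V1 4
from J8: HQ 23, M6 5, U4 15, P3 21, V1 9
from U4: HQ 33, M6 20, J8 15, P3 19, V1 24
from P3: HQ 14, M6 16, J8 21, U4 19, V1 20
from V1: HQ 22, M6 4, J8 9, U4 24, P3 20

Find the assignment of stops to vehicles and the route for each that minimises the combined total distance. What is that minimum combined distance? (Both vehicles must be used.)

Try each way of splitting the stops between the two vehicles (each non-empty) and, for each split, find the best tour for each vehicle:
  {M6} + {J8, U4, P3, V1}: 36 + 79 = 115
  {J8} + {M6, U4, P3, V1}: 46 + 79 = 125
  {M6, J8} + {U4, P3, V1}: 46 + 79 = 125
  {U4} + {M6, J8, P3, V1}: 66 + 66 = 132
  {M6, U4} + {J8, P3, V1}: 71 + 66 = 137
  {J8, U4} + {M6, P3, V1}: 71 + 56 = 127
  … (15 splits in total)
  {P3} + {M6, J8, U4, V1}: 28 + 79 = 107  ← best
Best: vehicle 1 HQ → P3 → HQ = 28; vehicle 2 HQ → M6 → V1 → J8 → U4 → HQ = 79; combined 107.

Minimum combined distance: 107.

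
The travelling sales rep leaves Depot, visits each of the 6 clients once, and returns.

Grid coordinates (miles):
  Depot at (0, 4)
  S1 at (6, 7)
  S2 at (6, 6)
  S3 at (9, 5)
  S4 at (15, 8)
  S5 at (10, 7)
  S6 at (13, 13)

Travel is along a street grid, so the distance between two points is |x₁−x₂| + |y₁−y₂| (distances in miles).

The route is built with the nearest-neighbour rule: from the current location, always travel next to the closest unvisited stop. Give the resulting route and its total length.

Depot → [S2:8 / S1:9 / S3:10 / S5:13 / S4:19 / S6:22] → S2 (8)
S2 → [S1:1 / S3:4 / S5:5 / S4:11 / S6:14] → S1 (1)
S1 → [S5:4 / S3:5 / S4:10 / S6:13] → S5 (4)
S5 → [S3:3 / S4:6 / S6:9] → S3 (3)
S3 → [S4:9 / S6:12] → S4 (9)
S4 → [S6:7] → S6 (7)
Return S6→Depot: 22.
Total = 8 + 1 + 4 + 3 + 9 + 7 + 22 = 54.

Nearest-neighbour total = 54 miles; route Depot → S2 → S1 → S5 → S3 → S4 → S6 → Depot.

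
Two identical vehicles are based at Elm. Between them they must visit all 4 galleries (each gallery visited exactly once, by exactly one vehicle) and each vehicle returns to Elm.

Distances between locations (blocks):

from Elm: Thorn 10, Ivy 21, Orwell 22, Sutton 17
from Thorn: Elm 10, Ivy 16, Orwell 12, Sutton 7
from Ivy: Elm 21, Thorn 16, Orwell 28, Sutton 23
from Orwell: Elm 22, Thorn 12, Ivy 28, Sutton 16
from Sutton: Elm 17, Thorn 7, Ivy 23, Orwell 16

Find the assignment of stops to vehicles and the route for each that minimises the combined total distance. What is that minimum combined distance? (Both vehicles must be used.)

Minimum combined distance: 97 blocks.

Check every non-empty split of the stops between the two vehicles; for each half take its own optimal tour:
  {Thorn} + {Ivy, Orwell, Sutton}: 20 + 82 = 102
  {Ivy} + {Thorn, Orwell, Sutton}: 42 + 55 = 97
  {Thorn, Ivy} + {Orwell, Sutton}: 47 + 55 = 102
  {Orwell} + {Thorn, Ivy, Sutton}: 44 + 61 = 105
  {Thorn, Orwell} + {Ivy, Sutton}: 44 + 61 = 105
  {Ivy, Orwell} + {Thorn, Sutton}: 71 + 34 = 105
  … (7 splits in total)
Best: vehicle 1 Elm → Ivy → Elm = 42; vehicle 2 Elm → Thorn → Orwell → Sutton → Elm = 55; combined 97.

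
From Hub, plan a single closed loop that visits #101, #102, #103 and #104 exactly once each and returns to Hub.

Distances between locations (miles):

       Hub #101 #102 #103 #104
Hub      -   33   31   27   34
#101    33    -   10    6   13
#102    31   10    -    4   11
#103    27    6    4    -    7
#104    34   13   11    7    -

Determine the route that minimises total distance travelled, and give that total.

Minimum total distance: 88 miles.

With 4 stops there are 4!/2 = 12 distinct round trips (a route and its reverse cost the same).
Hub → #101 → #102 → #103 → #104 → Hub: 33+10+4+7+34 = 88
Hub → #101 → #102 → #104 → #103 → Hub: 33+10+11+7+27 = 88
Hub → #101 → #103 → #102 → #104 → Hub: 33+6+4+11+34 = 88
Hub → #101 → #103 → #104 → #102 → Hub: 33+6+7+11+31 = 88
Hub → #101 → #104 → #102 → #103 → Hub: 33+13+11+4+27 = 88
Hub → #101 → #104 → #103 → #102 → Hub: 33+13+7+4+31 = 88
Hub → #102 → #101 → #103 → #104 → Hub: 31+10+6+7+34 = 88
Hub → #102 → #101 → #104 → #103 → Hub: 31+10+13+7+27 = 88
Hub → #102 → #103 → #101 → #104 → Hub: 31+4+6+13+34 = 88
Hub → #102 → #104 → #101 → #103 → Hub: 31+11+13+6+27 = 88
Hub → #103 → #101 → #102 → #104 → Hub: 27+6+10+11+34 = 88
Hub → #103 → #102 → #101 → #104 → Hub: 27+4+10+13+34 = 88
The minimum is 88.
One optimal route: Hub → #101 → #102 → #103 → #104 → Hub (or its reverse).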